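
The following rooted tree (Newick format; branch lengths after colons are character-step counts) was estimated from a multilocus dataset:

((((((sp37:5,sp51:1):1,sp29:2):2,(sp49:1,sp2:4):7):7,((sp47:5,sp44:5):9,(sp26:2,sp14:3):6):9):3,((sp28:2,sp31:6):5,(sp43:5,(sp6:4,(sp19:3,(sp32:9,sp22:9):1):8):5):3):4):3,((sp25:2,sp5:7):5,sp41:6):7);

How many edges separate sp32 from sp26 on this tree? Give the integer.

10

The MRCA of sp32 and sp26 is the node subtending (((((sp37,sp51),sp29),(sp49,sp2)),((sp47,sp44),(sp26,sp14))),((sp28,sp31),(sp43,(sp6,(sp19,(sp32,sp22)))))).
From sp32 up to that node: 6 branches. From sp26 up to the same node: 4 branches. Total: 6 + 4 = 10.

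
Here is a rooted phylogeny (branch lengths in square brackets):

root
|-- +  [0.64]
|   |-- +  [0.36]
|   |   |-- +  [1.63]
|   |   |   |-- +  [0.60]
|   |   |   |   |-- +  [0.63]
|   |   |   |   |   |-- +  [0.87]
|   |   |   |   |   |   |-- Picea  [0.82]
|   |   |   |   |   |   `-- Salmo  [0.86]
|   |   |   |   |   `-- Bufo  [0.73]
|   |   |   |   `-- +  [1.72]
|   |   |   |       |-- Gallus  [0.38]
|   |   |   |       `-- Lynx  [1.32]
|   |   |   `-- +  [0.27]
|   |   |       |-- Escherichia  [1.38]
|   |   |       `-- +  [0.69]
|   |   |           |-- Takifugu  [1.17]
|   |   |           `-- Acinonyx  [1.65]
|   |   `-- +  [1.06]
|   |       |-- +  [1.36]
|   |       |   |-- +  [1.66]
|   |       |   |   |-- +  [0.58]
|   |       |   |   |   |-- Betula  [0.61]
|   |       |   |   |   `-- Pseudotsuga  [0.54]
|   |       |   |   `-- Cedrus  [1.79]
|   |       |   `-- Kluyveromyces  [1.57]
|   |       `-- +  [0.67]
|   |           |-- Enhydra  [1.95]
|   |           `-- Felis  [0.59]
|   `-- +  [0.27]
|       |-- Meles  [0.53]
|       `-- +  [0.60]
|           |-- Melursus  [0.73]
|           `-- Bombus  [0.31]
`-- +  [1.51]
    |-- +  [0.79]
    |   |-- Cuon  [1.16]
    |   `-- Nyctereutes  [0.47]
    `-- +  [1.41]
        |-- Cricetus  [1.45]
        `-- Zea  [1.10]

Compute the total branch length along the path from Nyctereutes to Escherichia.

The path runs Nyctereutes → … → MRCA → … → Escherichia; the MRCA is the root of the tree.
Branch lengths along that path: 0.47 + 0.79 + 1.51 + 0.64 + 0.36 + 1.63 + 0.27 + 1.38 = 7.05.

7.05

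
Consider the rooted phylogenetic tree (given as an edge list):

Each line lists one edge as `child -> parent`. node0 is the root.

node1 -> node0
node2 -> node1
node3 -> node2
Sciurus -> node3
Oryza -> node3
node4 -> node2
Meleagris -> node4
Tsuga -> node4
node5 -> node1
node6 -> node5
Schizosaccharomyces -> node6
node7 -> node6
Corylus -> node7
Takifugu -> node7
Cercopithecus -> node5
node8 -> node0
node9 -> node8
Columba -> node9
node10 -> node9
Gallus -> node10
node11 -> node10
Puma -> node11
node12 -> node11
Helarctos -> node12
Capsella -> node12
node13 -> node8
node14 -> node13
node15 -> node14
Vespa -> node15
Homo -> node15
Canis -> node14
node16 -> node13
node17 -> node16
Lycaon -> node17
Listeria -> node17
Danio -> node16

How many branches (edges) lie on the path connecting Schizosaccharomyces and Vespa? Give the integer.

The MRCA of Schizosaccharomyces and Vespa is the root of the tree.
From Schizosaccharomyces up to that node: 4 branches. From Vespa up to the same node: 5 branches. Total: 4 + 5 = 9.

9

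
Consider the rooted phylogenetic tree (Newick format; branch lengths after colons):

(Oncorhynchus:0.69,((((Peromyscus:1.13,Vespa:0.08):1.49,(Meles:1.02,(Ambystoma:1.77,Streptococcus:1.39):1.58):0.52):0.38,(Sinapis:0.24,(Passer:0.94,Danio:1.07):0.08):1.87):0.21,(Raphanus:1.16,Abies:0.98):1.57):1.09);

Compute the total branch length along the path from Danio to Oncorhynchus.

The path runs Danio → … → MRCA → … → Oncorhynchus; the MRCA is the root of the tree.
Branch lengths along that path: 1.07 + 0.08 + 1.87 + 0.21 + 1.09 + 0.69 = 5.01.

5.01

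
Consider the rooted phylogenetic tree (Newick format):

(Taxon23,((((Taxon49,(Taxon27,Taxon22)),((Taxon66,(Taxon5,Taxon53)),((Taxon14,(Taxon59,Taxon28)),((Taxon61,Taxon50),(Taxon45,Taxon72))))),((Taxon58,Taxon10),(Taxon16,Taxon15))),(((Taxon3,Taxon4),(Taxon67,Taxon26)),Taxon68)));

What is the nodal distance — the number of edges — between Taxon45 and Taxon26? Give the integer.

11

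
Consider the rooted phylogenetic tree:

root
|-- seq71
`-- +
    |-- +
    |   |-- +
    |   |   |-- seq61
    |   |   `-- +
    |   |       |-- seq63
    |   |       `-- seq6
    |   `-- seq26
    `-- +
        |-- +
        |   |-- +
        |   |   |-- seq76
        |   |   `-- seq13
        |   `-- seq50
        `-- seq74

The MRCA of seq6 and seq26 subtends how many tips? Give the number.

The MRCA of seq6 and seq26 is the node subtending ((seq61,(seq63,seq6)),seq26).
That clade contains 4 terminal taxa: seq26, seq6, seq61, seq63.

4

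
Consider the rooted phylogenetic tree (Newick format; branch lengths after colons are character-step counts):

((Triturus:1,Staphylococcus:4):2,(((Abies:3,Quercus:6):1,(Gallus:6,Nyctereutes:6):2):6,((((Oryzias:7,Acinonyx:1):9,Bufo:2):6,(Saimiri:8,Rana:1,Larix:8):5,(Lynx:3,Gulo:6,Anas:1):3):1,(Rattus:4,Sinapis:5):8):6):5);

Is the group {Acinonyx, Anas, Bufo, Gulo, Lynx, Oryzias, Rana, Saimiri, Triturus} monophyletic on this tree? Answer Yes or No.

The MRCA of the listed taxa is the root, so the smallest clade containing them is the whole tree.
That clade also contains Abies, Gallus, Larix, Nyctereutes, Quercus, Rattus, Sinapis, Staphylococcus, which are not in the proposed group, so the group is not monophyletic.

No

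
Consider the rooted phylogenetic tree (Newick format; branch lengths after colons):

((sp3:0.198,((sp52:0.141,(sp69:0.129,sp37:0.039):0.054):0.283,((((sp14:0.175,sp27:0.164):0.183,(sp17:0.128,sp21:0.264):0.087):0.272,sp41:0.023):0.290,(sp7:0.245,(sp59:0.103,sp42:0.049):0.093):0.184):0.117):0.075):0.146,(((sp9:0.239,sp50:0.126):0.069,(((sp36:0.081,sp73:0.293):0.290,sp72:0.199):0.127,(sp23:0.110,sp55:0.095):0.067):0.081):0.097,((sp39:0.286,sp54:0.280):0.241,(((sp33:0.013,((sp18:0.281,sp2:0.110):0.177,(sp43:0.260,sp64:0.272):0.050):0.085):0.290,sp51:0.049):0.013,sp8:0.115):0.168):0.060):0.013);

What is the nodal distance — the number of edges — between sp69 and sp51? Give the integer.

10

The MRCA of sp69 and sp51 is the root of the tree.
From sp69 up to that node: 5 branches. From sp51 up to the same node: 5 branches. Total: 5 + 5 = 10.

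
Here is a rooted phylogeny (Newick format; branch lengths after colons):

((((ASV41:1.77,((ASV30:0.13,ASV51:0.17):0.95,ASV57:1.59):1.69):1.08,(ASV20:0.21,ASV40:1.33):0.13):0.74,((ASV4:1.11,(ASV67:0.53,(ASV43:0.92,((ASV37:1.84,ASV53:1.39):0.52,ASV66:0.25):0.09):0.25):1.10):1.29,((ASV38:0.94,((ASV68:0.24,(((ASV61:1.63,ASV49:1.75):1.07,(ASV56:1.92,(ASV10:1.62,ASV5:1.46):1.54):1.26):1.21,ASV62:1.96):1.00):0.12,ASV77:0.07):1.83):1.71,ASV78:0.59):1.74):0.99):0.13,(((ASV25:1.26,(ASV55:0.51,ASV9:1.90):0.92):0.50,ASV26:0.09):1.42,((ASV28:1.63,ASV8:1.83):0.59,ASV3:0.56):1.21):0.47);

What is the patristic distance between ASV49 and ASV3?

13.79

The path runs ASV49 → … → MRCA → … → ASV3; the MRCA is the root of the tree.
Branch lengths along that path: 1.75 + 1.07 + 1.21 + 1.00 + 0.12 + 1.83 + 1.71 + 1.74 + 0.99 + 0.13 + 0.47 + 1.21 + 0.56 = 13.79.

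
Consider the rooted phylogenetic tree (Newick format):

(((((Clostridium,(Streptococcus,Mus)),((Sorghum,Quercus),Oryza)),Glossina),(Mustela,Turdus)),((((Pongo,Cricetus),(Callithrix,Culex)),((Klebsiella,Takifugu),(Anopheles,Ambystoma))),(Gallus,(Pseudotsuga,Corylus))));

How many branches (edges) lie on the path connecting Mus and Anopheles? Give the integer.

11

The MRCA of Mus and Anopheles is the root of the tree.
From Mus up to that node: 6 branches. From Anopheles up to the same node: 5 branches. Total: 6 + 5 = 11.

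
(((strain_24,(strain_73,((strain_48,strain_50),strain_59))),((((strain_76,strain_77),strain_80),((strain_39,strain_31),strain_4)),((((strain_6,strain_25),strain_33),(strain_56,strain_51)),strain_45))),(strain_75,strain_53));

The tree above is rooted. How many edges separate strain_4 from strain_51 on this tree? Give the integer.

7

The MRCA of strain_4 and strain_51 is the node subtending ((((strain_76,strain_77),strain_80),((strain_39,strain_31),strain_4)),((((strain_6,strain_25),strain_33),(strain_56,strain_51)),strain_45)).
From strain_4 up to that node: 3 branches. From strain_51 up to the same node: 4 branches. Total: 3 + 4 = 7.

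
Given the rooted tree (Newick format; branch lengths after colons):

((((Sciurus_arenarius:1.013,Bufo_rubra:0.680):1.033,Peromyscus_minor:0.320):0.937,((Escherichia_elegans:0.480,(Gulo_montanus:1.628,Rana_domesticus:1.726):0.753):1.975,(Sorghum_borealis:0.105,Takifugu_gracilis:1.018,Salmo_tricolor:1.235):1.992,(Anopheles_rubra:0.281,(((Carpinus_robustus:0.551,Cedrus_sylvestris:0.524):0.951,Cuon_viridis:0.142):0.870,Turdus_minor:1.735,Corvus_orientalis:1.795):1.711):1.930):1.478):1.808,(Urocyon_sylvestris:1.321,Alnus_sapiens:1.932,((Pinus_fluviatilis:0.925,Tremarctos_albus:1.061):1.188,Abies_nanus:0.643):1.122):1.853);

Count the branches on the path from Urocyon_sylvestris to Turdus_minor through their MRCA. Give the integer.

The MRCA of Urocyon_sylvestris and Turdus_minor is the root of the tree.
From Urocyon_sylvestris up to that node: 2 branches. From Turdus_minor up to the same node: 5 branches. Total: 2 + 5 = 7.

7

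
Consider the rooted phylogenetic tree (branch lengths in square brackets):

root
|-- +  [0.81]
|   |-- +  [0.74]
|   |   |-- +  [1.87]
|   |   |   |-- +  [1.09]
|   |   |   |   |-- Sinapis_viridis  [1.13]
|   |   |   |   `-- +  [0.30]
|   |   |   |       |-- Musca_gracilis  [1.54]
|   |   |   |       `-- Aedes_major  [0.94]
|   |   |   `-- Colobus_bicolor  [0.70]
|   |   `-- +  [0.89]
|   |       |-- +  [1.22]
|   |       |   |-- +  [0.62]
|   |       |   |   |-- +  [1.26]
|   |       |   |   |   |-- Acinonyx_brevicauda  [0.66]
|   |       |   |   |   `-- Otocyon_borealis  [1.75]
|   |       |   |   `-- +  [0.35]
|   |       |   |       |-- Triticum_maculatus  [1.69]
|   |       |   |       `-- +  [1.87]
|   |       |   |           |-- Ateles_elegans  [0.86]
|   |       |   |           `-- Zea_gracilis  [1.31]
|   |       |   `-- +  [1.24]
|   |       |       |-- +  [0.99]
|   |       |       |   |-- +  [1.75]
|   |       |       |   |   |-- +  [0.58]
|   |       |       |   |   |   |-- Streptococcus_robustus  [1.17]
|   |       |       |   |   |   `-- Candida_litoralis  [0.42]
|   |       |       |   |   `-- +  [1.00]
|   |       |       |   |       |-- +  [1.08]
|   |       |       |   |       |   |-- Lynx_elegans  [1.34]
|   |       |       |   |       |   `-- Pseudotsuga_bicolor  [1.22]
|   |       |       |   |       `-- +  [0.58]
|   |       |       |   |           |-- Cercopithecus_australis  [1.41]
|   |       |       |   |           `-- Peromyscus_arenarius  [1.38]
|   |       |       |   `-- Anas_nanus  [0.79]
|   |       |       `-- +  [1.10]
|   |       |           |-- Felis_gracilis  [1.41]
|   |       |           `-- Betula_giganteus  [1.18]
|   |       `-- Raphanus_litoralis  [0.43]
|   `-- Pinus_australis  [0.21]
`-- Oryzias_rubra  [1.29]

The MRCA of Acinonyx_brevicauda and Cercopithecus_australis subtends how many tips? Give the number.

The MRCA of Acinonyx_brevicauda and Cercopithecus_australis is the node subtending (((Acinonyx_brevicauda,Otocyon_borealis),(Triticum_maculatus,(Ateles_elegans,Zea_gracilis))),((((Streptococcus_robustus,Candida_litoralis),((Lynx_elegans,Pseudotsuga_bicolor),(Cercopithecus_australis,Peromyscus_arenarius))),Anas_nanus),(Felis_gracilis,Betula_giganteus))).
That clade contains 14 terminal taxa: Acinonyx_brevicauda, Anas_nanus, Ateles_elegans, Betula_giganteus, Candida_litoralis, Cercopithecus_australis, Felis_gracilis, Lynx_elegans, Otocyon_borealis, Peromyscus_arenarius, Pseudotsuga_bicolor, Streptococcus_robustus, Triticum_maculatus, Zea_gracilis.

14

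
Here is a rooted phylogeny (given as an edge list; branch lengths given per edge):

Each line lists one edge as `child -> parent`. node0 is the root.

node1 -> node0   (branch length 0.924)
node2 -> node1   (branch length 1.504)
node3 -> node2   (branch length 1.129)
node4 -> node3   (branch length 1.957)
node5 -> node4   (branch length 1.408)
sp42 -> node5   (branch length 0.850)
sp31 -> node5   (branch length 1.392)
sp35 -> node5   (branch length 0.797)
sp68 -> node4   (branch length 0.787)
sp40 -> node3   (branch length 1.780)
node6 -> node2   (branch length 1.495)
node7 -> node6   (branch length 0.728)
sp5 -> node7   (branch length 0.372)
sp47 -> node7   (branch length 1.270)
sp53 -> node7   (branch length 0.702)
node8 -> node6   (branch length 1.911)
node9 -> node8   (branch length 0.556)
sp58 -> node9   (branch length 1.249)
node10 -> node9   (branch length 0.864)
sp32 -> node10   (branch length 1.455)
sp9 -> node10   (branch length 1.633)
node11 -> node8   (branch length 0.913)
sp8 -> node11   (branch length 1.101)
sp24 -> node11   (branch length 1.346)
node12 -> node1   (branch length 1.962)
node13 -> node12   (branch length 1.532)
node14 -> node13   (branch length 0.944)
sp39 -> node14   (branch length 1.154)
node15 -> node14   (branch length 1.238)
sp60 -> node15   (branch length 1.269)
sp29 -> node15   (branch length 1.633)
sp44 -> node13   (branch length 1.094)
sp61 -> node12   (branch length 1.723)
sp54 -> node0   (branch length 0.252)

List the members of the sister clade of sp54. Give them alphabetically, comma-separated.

sp24, sp29, sp31, sp32, sp35, sp39, sp40, sp42, sp44, sp47, sp5, sp53, sp58, sp60, sp61, sp68, sp8, sp9

sp54 attaches directly to the root of the tree.
The other lineage descending from that same node — the sister group — is (((((sp42,sp31,sp35),sp68),sp40),((sp5,sp47,sp53),((sp58,(sp32,sp9)),(sp8,sp24)))),(((sp39,(sp60,sp29)),sp44),sp61)); its 18 tips in alphabetical order are the answer.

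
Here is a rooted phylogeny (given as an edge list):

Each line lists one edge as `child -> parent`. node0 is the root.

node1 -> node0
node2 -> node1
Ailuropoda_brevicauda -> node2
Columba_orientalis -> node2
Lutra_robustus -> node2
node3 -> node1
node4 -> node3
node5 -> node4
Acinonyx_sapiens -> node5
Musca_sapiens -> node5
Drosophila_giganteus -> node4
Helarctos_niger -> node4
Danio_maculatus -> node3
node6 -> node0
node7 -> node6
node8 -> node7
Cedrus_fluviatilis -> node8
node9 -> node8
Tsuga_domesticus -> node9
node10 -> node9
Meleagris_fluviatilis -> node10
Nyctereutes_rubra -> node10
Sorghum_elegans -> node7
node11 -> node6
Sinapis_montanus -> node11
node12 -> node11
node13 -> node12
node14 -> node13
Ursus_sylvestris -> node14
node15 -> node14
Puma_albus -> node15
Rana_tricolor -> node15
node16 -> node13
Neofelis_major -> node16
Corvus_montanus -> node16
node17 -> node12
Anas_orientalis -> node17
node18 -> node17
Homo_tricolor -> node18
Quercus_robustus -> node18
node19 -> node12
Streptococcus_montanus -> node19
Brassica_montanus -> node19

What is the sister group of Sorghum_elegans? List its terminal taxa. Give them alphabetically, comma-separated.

Sorghum_elegans attaches to the tree at the node subtending ((Cedrus_fluviatilis,(Tsuga_domesticus,(Meleagris_fluviatilis,Nyctereutes_rubra))),Sorghum_elegans).
The other lineage descending from that same node — the sister group — is (Cedrus_fluviatilis,(Tsuga_domesticus,(Meleagris_fluviatilis,Nyctereutes_rubra))); its 4 tips in alphabetical order are the answer.

Cedrus_fluviatilis, Meleagris_fluviatilis, Nyctereutes_rubra, Tsuga_domesticus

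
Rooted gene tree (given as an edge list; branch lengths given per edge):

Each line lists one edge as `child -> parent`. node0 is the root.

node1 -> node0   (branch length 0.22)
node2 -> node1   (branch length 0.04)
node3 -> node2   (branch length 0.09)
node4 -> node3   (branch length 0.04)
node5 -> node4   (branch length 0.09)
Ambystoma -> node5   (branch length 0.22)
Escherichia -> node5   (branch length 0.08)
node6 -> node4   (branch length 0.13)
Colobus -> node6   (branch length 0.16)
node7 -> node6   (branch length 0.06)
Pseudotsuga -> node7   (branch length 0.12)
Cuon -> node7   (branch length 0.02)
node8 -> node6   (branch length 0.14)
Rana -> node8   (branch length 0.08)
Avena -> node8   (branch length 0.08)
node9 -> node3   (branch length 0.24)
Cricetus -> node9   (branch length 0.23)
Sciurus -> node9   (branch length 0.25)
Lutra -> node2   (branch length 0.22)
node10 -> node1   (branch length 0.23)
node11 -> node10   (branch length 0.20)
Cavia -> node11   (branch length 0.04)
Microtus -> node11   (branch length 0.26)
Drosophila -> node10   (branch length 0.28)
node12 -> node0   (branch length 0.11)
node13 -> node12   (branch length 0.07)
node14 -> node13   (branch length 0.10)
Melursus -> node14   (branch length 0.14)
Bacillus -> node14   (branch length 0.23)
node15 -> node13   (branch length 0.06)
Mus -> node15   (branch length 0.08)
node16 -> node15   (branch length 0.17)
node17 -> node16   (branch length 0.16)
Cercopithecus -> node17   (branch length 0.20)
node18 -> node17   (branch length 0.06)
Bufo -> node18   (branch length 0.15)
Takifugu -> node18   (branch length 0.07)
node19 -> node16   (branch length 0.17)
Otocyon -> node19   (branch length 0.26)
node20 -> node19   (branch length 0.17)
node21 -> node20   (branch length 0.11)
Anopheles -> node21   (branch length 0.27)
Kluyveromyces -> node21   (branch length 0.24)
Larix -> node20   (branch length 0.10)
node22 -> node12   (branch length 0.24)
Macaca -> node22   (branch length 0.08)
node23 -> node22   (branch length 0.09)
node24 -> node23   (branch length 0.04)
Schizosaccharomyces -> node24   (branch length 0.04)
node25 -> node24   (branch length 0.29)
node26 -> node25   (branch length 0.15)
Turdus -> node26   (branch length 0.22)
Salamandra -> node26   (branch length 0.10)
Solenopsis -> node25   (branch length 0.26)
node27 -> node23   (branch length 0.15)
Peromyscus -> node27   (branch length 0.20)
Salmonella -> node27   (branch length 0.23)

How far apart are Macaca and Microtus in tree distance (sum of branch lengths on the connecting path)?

The path runs Macaca → … → MRCA → … → Microtus; the MRCA is the root of the tree.
Branch lengths along that path: 0.08 + 0.24 + 0.11 + 0.22 + 0.23 + 0.20 + 0.26 = 1.34.

1.34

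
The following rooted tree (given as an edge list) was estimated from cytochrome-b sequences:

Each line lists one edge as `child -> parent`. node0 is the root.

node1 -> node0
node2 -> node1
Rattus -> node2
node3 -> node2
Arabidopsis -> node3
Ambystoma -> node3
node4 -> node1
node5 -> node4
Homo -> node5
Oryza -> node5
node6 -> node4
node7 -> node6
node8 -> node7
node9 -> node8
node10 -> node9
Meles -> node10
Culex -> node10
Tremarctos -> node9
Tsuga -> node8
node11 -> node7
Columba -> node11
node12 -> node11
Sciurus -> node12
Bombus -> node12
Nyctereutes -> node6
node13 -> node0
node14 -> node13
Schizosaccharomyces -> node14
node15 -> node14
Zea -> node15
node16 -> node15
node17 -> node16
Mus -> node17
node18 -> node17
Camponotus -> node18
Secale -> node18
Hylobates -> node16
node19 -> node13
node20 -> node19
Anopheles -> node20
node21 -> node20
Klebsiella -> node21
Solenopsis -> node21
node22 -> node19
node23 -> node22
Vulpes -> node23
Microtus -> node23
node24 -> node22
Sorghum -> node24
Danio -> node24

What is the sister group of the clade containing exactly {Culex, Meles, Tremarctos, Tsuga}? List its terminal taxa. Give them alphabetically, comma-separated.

Bombus, Columba, Sciurus

The clade containing exactly {Culex, Meles, Tremarctos, Tsuga} attaches to the tree at the node subtending ((((Meles,Culex),Tremarctos),Tsuga),(Columba,(Sciurus,Bombus))).
The other lineage descending from that same node — the sister group — is (Columba,(Sciurus,Bombus)); its 3 tips in alphabetical order are the answer.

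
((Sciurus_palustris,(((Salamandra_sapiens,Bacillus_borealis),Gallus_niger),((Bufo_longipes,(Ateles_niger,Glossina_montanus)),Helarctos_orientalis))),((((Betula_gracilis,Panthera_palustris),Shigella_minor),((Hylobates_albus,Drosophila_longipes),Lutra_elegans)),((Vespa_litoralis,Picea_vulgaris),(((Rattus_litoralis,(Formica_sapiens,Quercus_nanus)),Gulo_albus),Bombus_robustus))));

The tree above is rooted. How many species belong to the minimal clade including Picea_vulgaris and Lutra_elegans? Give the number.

13

The MRCA of Picea_vulgaris and Lutra_elegans is the node subtending ((((Betula_gracilis,Panthera_palustris),Shigella_minor),((Hylobates_albus,Drosophila_longipes),Lutra_elegans)),((Vespa_litoralis,Picea_vulgaris),(((Rattus_litoralis,(Formica_sapiens,Quercus_nanus)),Gulo_albus),Bombus_robustus))).
That clade contains 13 terminal taxa: Betula_gracilis, Bombus_robustus, Drosophila_longipes, Formica_sapiens, Gulo_albus, Hylobates_albus, Lutra_elegans, Panthera_palustris, Picea_vulgaris, Quercus_nanus, Rattus_litoralis, Shigella_minor, Vespa_litoralis.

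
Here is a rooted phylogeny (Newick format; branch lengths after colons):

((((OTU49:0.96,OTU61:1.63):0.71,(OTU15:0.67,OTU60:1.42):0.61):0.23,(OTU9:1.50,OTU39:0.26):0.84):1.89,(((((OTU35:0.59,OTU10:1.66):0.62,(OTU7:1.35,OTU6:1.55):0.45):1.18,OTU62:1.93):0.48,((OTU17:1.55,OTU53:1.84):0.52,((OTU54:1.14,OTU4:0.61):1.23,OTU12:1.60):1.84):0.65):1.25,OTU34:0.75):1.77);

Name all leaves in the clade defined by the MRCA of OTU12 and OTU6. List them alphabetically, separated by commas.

OTU10, OTU12, OTU17, OTU35, OTU4, OTU53, OTU54, OTU6, OTU62, OTU7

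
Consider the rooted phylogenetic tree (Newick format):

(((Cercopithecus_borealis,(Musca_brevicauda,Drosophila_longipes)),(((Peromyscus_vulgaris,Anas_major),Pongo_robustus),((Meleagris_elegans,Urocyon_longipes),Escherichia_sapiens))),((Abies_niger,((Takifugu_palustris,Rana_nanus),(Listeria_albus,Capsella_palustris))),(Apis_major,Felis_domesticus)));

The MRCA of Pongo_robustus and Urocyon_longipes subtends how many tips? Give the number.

The MRCA of Pongo_robustus and Urocyon_longipes is the node subtending (((Peromyscus_vulgaris,Anas_major),Pongo_robustus),((Meleagris_elegans,Urocyon_longipes),Escherichia_sapiens)).
That clade contains 6 terminal taxa: Anas_major, Escherichia_sapiens, Meleagris_elegans, Peromyscus_vulgaris, Pongo_robustus, Urocyon_longipes.

6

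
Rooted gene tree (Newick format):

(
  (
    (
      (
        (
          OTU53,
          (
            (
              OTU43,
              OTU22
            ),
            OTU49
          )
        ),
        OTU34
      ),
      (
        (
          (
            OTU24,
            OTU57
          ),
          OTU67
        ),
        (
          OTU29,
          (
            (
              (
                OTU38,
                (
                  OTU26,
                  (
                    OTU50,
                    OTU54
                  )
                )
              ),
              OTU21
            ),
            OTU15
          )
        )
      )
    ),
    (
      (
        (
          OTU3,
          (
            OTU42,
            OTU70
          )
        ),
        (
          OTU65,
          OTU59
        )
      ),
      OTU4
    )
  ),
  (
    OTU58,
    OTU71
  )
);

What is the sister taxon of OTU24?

OTU57

OTU24 attaches to the tree at the node subtending (OTU24,OTU57).
The other lineage descending from that same node — the sister group — is the single tip OTU57.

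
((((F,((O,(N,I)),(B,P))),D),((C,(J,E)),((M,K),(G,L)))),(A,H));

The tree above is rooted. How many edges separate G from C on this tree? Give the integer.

The MRCA of G and C is the node subtending ((C,(J,E)),((M,K),(G,L))).
From G up to that node: 3 branches. From C up to the same node: 2 branches. Total: 3 + 2 = 5.

5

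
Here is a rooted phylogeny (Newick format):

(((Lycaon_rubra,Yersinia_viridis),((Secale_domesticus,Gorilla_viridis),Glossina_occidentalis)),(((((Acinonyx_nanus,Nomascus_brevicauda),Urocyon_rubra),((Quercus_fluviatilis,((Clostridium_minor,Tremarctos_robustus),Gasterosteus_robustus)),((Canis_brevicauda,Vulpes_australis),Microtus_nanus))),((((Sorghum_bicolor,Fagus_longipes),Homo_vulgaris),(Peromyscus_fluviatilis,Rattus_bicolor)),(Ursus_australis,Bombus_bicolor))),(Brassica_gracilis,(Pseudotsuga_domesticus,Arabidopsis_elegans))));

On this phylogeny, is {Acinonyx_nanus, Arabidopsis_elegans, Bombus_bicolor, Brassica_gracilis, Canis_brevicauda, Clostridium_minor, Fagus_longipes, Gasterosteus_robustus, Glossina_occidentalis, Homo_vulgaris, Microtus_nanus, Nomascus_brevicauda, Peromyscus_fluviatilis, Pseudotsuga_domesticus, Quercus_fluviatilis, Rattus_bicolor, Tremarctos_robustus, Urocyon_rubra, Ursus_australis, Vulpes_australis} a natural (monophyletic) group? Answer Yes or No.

The MRCA of the listed taxa is the root, so the smallest clade containing them is the whole tree.
That clade also contains Gorilla_viridis, Lycaon_rubra, Secale_domesticus, Sorghum_bicolor, Yersinia_viridis, which are not in the proposed group, so the group is not monophyletic.

No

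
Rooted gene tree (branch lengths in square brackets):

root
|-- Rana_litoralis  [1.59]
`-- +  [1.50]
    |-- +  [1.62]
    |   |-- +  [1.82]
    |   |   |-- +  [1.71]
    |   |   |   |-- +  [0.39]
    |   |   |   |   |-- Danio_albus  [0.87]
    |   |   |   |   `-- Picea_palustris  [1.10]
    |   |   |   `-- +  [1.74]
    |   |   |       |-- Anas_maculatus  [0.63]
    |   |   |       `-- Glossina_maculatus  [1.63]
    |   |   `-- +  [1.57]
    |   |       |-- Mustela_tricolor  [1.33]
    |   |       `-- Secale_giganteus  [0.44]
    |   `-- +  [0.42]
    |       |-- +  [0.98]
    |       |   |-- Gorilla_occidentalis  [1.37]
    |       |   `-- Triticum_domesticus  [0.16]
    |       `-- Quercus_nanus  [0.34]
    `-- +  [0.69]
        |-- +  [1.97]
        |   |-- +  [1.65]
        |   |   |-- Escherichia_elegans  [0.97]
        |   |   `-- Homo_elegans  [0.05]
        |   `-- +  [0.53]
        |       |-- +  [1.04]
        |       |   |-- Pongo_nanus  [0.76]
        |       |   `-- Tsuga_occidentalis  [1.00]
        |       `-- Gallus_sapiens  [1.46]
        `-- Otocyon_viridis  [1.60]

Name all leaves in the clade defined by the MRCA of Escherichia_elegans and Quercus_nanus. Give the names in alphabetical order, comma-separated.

Anas_maculatus, Danio_albus, Escherichia_elegans, Gallus_sapiens, Glossina_maculatus, Gorilla_occidentalis, Homo_elegans, Mustela_tricolor, Otocyon_viridis, Picea_palustris, Pongo_nanus, Quercus_nanus, Secale_giganteus, Triticum_domesticus, Tsuga_occidentalis

Tracing Escherichia_elegans: it sits inside (Escherichia_elegans,Homo_elegans).
Tracing Quercus_nanus: it sits inside ((Gorilla_occidentalis,Triticum_domesticus),Quercus_nanus).
The smallest clade enclosing both is (((((Danio_albus,Picea_palustris),(Anas_maculatus,Glossina_maculatus)),(Mustela_tricolor,Secale_giganteus)),((Gorilla_occidentalis,Triticum_domesticus),Quercus_nanus)),(((Escherichia_elegans,Homo_elegans),((Pongo_nanus,Tsuga_occidentalis),Gallus_sapiens)),Otocyon_viridis)); the answer is its 15 terminal taxa in alphabetical order.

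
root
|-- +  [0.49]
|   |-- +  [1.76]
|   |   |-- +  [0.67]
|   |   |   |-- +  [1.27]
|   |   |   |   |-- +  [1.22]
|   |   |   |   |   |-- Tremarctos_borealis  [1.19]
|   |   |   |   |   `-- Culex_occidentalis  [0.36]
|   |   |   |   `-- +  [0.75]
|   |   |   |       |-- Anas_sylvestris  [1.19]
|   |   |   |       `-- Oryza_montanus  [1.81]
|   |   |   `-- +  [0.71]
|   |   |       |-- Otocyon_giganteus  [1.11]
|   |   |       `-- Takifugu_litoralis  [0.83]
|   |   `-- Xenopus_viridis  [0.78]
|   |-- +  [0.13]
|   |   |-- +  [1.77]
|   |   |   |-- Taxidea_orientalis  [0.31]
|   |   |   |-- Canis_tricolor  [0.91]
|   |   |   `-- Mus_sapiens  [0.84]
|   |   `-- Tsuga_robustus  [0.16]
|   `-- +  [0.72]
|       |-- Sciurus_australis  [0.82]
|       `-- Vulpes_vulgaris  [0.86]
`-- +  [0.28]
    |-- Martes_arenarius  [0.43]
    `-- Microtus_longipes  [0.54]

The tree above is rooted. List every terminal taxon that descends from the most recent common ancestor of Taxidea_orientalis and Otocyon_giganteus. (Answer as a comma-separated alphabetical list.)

Tracing Taxidea_orientalis: it sits inside (Taxidea_orientalis,Canis_tricolor,Mus_sapiens).
Tracing Otocyon_giganteus: it sits inside (Otocyon_giganteus,Takifugu_litoralis).
The smallest clade enclosing both is (((((Tremarctos_borealis,Culex_occidentalis),(Anas_sylvestris,Oryza_montanus)),(Otocyon_giganteus,Takifugu_litoralis)),Xenopus_viridis),((Taxidea_orientalis,Canis_tricolor,Mus_sapiens),Tsuga_robustus),(Sciurus_australis,Vulpes_vulgaris)); the answer is its 13 terminal taxa in alphabetical order.

Anas_sylvestris, Canis_tricolor, Culex_occidentalis, Mus_sapiens, Oryza_montanus, Otocyon_giganteus, Sciurus_australis, Takifugu_litoralis, Taxidea_orientalis, Tremarctos_borealis, Tsuga_robustus, Vulpes_vulgaris, Xenopus_viridis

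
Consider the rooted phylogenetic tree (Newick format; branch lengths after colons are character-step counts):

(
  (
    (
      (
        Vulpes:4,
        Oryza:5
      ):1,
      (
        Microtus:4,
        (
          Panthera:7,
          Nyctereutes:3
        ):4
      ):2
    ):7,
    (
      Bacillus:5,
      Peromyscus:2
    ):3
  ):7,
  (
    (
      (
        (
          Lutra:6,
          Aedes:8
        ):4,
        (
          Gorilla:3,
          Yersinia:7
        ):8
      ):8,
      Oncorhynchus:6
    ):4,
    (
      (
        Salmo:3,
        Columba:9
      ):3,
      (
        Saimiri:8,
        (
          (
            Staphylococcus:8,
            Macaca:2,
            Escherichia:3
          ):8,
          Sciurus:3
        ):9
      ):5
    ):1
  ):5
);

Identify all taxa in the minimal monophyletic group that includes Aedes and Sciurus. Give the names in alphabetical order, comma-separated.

Aedes, Columba, Escherichia, Gorilla, Lutra, Macaca, Oncorhynchus, Saimiri, Salmo, Sciurus, Staphylococcus, Yersinia

Tracing Aedes: it sits inside (Lutra,Aedes).
Tracing Sciurus: it sits inside ((Staphylococcus,Macaca,Escherichia),Sciurus).
The smallest clade enclosing both is ((((Lutra,Aedes),(Gorilla,Yersinia)),Oncorhynchus),((Salmo,Columba),(Saimiri,((Staphylococcus,Macaca,Escherichia),Sciurus)))); the answer is its 12 terminal taxa in alphabetical order.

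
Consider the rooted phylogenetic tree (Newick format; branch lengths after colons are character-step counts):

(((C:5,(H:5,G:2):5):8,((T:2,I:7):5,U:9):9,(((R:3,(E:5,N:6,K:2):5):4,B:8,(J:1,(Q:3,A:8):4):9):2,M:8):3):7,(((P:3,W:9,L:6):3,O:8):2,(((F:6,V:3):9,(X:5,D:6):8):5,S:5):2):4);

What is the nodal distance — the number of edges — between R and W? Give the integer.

9

The MRCA of R and W is the root of the tree.
From R up to that node: 5 branches. From W up to the same node: 4 branches. Total: 5 + 4 = 9.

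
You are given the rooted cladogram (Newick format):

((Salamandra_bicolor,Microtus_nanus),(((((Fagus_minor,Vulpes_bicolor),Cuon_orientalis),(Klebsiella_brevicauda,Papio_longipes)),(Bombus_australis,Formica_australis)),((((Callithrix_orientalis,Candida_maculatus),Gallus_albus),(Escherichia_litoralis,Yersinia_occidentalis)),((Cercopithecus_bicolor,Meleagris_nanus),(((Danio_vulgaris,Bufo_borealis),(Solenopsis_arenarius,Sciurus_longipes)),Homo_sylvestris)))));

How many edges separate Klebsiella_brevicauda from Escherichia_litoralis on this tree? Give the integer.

The MRCA of Klebsiella_brevicauda and Escherichia_litoralis is the node subtending (((((Fagus_minor,Vulpes_bicolor),Cuon_orientalis),(Klebsiella_brevicauda,Papio_longipes)),(Bombus_australis,Formica_australis)),((((Callithrix_orientalis,Candida_maculatus),Gallus_albus),(Escherichia_litoralis,Yersinia_occidentalis)),((Cercopithecus_bicolor,Meleagris_nanus),(((Danio_vulgaris,Bufo_borealis),(Solenopsis_arenarius,Sciurus_longipes)),Homo_sylvestris)))).
From Klebsiella_brevicauda up to that node: 4 branches. From Escherichia_litoralis up to the same node: 4 branches. Total: 4 + 4 = 8.

8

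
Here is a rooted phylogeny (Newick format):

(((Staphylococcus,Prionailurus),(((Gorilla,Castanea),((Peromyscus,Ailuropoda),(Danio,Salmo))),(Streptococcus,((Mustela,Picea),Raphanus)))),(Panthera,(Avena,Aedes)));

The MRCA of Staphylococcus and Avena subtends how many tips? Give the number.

15

The MRCA of Staphylococcus and Avena is the root, so the clade is the entire tree.
That clade contains 15 terminal taxa: Aedes, Ailuropoda, Avena, Castanea, Danio, Gorilla, Mustela, Panthera, Peromyscus, Picea, Prionailurus, Raphanus, Salmo, Staphylococcus, Streptococcus.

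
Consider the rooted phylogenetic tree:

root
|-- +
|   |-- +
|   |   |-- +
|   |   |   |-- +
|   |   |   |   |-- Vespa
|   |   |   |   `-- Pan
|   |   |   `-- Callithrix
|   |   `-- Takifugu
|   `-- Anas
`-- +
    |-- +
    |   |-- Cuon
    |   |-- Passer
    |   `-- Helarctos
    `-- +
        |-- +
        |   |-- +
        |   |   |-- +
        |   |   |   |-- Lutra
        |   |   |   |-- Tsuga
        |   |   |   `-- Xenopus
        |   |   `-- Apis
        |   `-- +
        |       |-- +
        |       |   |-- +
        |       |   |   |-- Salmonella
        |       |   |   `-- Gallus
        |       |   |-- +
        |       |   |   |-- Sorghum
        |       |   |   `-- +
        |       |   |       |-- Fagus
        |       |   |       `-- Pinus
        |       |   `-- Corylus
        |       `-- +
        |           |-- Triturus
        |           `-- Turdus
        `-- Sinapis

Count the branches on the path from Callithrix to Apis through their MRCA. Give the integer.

9

The MRCA of Callithrix and Apis is the root of the tree.
From Callithrix up to that node: 4 branches. From Apis up to the same node: 5 branches. Total: 4 + 5 = 9.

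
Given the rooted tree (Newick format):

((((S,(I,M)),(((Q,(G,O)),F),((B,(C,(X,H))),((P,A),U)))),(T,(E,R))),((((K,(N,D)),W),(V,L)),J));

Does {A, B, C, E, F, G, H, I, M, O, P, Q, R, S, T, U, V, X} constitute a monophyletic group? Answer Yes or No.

No

The MRCA of the listed taxa is the root, so the smallest clade containing them is the whole tree.
That clade also contains D, J, K, L, N, W, which are not in the proposed group, so the group is not monophyletic.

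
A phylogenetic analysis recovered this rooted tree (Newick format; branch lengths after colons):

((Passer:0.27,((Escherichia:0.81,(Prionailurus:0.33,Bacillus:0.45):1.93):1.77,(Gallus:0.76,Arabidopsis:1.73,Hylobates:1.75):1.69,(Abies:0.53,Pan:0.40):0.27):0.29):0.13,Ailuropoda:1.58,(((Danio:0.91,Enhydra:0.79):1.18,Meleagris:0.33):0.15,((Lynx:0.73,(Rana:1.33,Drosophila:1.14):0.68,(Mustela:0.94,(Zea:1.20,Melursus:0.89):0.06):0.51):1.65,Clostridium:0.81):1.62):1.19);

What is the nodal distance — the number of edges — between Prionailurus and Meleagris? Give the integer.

The MRCA of Prionailurus and Meleagris is the root of the tree.
From Prionailurus up to that node: 5 branches. From Meleagris up to the same node: 3 branches. Total: 5 + 3 = 8.

8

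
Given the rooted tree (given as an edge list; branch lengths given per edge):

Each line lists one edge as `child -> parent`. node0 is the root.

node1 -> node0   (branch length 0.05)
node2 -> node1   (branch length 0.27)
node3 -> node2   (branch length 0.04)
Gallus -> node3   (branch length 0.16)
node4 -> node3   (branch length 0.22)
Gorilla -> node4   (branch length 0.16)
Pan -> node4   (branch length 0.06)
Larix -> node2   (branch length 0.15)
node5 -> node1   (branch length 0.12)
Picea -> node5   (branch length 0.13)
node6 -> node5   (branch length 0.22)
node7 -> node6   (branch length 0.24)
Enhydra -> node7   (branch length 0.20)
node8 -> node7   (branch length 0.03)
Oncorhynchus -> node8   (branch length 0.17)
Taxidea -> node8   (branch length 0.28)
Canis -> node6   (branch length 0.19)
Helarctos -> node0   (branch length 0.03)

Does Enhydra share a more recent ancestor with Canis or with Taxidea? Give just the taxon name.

The MRCA of Enhydra and Taxidea subtends (Enhydra,(Oncorhynchus,Taxidea)) (3 taxa).
The MRCA of Enhydra and Canis subtends ((Enhydra,(Oncorhynchus,Taxidea)),Canis) (4 taxa).
The first is nested inside the second, so Enhydra shares a more recent common ancestor with Taxidea.

Taxidea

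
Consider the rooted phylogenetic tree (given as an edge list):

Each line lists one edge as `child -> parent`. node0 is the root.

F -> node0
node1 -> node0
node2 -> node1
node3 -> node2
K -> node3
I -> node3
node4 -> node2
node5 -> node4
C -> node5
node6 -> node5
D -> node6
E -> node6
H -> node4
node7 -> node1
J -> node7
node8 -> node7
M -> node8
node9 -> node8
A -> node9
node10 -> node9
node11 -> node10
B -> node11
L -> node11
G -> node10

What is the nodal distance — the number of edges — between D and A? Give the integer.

The MRCA of D and A is the node subtending (((K,I),((C,(D,E)),H)),(J,(M,(A,((B,L),G))))).
From D up to that node: 5 branches. From A up to the same node: 4 branches. Total: 5 + 4 = 9.

9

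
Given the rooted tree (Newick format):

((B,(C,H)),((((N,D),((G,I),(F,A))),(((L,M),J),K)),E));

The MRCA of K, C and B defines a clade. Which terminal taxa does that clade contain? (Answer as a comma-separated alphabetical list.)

A, B, C, D, E, F, G, H, I, J, K, L, M, N

Tracing K: it sits inside (((L,M),J),K).
Tracing C: it sits inside (C,H).
Tracing B: it sits inside (B,(C,H)).
The smallest clade enclosing all 3 is the whole tree (their MRCA is the root), so the answer is all 14 tips in alphabetical order.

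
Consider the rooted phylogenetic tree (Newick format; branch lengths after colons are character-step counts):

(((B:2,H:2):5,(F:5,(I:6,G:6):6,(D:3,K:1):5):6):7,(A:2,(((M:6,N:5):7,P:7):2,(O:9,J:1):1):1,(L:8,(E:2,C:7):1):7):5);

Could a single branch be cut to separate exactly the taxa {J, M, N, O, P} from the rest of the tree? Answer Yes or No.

The most recent common ancestor of these taxa subtends (((M,N),P),(O,J)).
That clade has exactly 5 tips — every listed taxon and nothing else — so the group is monophyletic.

Yes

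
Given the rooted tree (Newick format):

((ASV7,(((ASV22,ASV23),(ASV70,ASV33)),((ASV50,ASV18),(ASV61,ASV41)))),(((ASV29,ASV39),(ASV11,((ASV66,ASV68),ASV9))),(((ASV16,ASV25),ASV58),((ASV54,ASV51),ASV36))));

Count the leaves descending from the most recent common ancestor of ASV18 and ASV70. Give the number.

The MRCA of ASV18 and ASV70 is the node subtending (((ASV22,ASV23),(ASV70,ASV33)),((ASV50,ASV18),(ASV61,ASV41))).
That clade contains 8 terminal taxa: ASV18, ASV22, ASV23, ASV33, ASV41, ASV50, ASV61, ASV70.

8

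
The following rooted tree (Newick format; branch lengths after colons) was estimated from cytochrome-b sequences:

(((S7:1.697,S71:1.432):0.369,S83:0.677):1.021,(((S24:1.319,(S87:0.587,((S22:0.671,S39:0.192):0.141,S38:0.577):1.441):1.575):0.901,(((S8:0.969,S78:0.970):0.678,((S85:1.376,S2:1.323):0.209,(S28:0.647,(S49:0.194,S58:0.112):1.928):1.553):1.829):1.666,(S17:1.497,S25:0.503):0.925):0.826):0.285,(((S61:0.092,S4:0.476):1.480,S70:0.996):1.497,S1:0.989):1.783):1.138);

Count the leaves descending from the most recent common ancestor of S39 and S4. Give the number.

18

The MRCA of S39 and S4 is the node subtending (((S24,(S87,((S22,S39),S38))),(((S8,S78),((S85,S2),(S28,(S49,S58)))),(S17,S25))),(((S61,S4),S70),S1)).
That clade contains 18 terminal taxa: S1, S17, S2, S22, S24, S25, S28, S38, S39, S4, S49, S58, S61, S70, S78, S8, S85, S87.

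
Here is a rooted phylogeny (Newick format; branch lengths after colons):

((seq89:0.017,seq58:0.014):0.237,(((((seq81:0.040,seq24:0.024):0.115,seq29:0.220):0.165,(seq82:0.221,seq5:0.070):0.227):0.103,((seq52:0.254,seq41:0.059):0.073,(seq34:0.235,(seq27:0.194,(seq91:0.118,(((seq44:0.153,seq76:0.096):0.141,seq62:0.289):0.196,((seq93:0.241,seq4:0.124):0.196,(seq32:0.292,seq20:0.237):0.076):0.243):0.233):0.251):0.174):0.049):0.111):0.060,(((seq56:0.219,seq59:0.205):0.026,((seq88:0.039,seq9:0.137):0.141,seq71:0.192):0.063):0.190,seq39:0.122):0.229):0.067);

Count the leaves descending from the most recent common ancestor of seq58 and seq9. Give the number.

25

The MRCA of seq58 and seq9 is the root, so the clade is the entire tree.
That clade contains 25 terminal taxa: seq20, seq24, seq27, seq29, seq32, seq34, seq39, seq4, seq41, seq44, seq5, seq52, seq56, seq58, seq59, seq62, seq71, seq76, seq81, seq82, seq88, seq89, seq9, seq91, seq93.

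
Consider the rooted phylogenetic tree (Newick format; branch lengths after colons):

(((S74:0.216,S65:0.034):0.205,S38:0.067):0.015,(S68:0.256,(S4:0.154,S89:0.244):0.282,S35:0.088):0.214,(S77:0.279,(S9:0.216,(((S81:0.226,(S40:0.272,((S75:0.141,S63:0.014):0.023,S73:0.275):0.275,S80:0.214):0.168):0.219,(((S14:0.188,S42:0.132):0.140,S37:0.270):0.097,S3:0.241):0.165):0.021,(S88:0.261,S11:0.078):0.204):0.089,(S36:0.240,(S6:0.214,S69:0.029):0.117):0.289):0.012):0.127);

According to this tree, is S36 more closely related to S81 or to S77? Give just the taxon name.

S81

The MRCA of S36 and S81 subtends (S9,(((S81,(S40,((S75,S63),S73),S80)),(((S14,S42),S37),S3)),(S88,S11)),(S36,(S6,S69))) (16 taxa).
The MRCA of S36 and S77 subtends (S77,(S9,(((S81,(S40,((S75,S63),S73),S80)),(((S14,S42),S37),S3)),(S88,S11)),(S36,(S6,S69)))) (17 taxa).
The first is nested inside the second, so S36 shares a more recent common ancestor with S81.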